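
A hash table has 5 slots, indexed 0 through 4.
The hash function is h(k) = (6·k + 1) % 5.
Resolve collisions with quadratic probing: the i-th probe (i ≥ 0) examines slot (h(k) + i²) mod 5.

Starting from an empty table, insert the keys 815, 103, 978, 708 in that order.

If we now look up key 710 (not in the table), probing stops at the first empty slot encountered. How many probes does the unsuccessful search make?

2

Insert 815: h=1, slot 1 empty => index 1.
Insert 103: h=4, slot 4 empty => index 4.
Insert 978: h=4, slot 4 occupied => index 0.
Insert 708: h=4, slots 4,0 occupied => index 3.
Table: [978, 815, —, 708, 103]
Lookup 710: h=1, probe 1,2 → slot 2 empty, not found.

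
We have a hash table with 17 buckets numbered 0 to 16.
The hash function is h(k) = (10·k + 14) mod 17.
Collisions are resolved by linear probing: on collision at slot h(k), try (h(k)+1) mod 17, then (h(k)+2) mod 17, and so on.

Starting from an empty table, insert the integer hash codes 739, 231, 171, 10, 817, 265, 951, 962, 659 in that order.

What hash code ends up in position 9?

739

Insert 739: h=9, slot 9 empty -> index 9.
Insert 231: h=12, slot 12 empty -> index 12.
Insert 171: h=7, slot 7 empty -> index 7.
Insert 10: h=12, slot 12 occupied -> index 13.
Insert 817: h=7, slot 7 occupied -> index 8.
Insert 265: h=12, slots 12,13 occupied -> index 14.
Insert 951: h=4, slot 4 empty -> index 4.
Insert 962: h=12, slots 12,13,14 occupied -> index 15.
Insert 659: h=8, slots 8,9 occupied -> index 10.
Table: [∅, ∅, ∅, ∅, 951, ∅, ∅, 171, 817, 739, 659, ∅, 231, 10, 265, 962, ∅]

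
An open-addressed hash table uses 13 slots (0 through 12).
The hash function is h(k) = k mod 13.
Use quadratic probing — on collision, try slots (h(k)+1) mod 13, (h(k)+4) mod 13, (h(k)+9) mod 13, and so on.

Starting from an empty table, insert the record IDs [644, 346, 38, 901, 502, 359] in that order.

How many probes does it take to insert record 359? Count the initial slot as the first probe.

5

644: h=7 -> slot 7
346: h=8 -> slot 8
38: h=12 -> slot 12
901: h=4 -> slot 4
502: h=8, probe 8,9 -> slot 9
359: h=8, probe 8,9,12,4,11 -> slot 11
Table: [_, _, _, _, 901, _, _, 644, 346, 502, _, 359, 38]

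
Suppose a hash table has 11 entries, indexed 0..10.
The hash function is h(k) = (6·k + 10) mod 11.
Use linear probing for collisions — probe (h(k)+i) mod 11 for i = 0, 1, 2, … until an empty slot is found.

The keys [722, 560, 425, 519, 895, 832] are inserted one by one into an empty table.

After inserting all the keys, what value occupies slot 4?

Insert 722: h=8, slot 8 empty → index 8.
Insert 560: h=4, slot 4 empty → index 4.
Insert 425: h=8, slot 8 occupied → index 9.
Insert 519: h=0, slot 0 empty → index 0.
Insert 895: h=1, slot 1 empty → index 1.
Insert 832: h=8, slots 8,9 occupied → index 10.
Table: [519, 895, -, -, 560, -, -, -, 722, 425, 832]

560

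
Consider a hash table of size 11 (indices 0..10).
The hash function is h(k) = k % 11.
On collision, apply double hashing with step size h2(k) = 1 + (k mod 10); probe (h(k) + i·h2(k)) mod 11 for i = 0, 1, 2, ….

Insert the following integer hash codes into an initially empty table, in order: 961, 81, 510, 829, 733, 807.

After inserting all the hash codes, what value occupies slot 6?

961: h=4 → slot 4
81: h=4, h2=2, probe 4,6 → slot 6
510: h=4, h2=1, probe 4,5 → slot 5
829: h=4, h2=10, probe 4,3 → slot 3
733: h=7 → slot 7
807: h=4, h2=8, probe 4,1 → slot 1
Table: [_, 807, _, 829, 961, 510, 81, 733, _, _, _]

81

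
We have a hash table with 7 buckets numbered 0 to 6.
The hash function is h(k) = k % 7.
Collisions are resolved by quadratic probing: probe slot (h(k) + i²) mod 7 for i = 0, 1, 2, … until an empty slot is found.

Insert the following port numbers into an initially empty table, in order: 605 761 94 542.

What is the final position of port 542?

0

605: h=3 => slot 3
761: h=5 => slot 5
94: h=3, probe 3,4 => slot 4
542: h=3, probe 3,4,0 => slot 0
Table: [542, -, -, 605, 94, 761, -]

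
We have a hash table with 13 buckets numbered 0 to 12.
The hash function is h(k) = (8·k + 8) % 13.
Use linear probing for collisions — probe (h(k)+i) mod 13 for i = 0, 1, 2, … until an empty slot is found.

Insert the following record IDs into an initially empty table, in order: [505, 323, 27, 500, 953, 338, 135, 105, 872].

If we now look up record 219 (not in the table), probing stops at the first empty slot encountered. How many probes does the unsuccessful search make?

7

Insert 505: h=5, slot 5 empty → index 5.
Insert 323: h=5, slot 5 occupied → index 6.
Insert 27: h=3, slot 3 empty → index 3.
Insert 500: h=4, slot 4 empty → index 4.
Insert 953: h=1, slot 1 empty → index 1.
Insert 338: h=8, slot 8 empty → index 8.
Insert 135: h=9, slot 9 empty → index 9.
Insert 105: h=3, slots 3,4,5,6 occupied → index 7.
Insert 872: h=3, slots 3,4,5,6,7,8,9 occupied → index 10.
Table: [_, 953, _, 27, 500, 505, 323, 105, 338, 135, 872, _, _]
Lookup 219: h=5, probe 5,6,7,8,9,10,11 → slot 11 empty, not found.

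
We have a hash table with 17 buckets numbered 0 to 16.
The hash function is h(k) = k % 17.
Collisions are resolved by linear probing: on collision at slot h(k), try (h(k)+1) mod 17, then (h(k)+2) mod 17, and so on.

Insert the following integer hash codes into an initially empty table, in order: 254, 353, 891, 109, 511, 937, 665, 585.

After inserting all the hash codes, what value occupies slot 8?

254: h=16 → slot 16
353: h=13 → slot 13
891: h=7 → slot 7
109: h=7, probe 7,8 → slot 8
511: h=1 → slot 1
937: h=2 → slot 2
665: h=2, probe 2,3 → slot 3
585: h=7, probe 7,8,9 → slot 9
Table: [-, 511, 937, 665, -, -, -, 891, 109, 585, -, -, -, 353, -, -, 254]

109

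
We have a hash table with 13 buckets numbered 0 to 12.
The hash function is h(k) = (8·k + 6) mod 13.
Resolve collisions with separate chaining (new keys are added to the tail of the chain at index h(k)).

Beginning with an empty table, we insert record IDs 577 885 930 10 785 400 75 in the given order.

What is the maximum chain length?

3

577 → bucket 7
885 → bucket 1
930 → bucket 10
10 → bucket 8
785 → bucket 7 (collision)
400 → bucket 8 (collision)
75 → bucket 8 (collision)
Final buckets:
0: ∅
1: 885
2: ∅
3: ∅
4: ∅
5: ∅
6: ∅
7: 577 -> 785
8: 10 -> 400 -> 75
9: ∅
10: 930
11: ∅
12: ∅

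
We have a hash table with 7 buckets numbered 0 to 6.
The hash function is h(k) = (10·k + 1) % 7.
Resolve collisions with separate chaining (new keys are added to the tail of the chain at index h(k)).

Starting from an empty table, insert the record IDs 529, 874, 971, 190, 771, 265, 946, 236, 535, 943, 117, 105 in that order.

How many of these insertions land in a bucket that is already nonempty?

529 → bucket 6
874 → bucket 5
971 → bucket 2
190 → bucket 4
771 → bucket 4 (collision)
265 → bucket 5 (collision)
946 → bucket 4 (collision)
236 → bucket 2 (collision)
535 → bucket 3
943 → bucket 2 (collision)
117 → bucket 2 (collision)
105 → bucket 1
Final buckets:
0: -
1: 105
2: 971 -> 236 -> 943 -> 117
3: 535
4: 190 -> 771 -> 946
5: 874 -> 265
6: 529

6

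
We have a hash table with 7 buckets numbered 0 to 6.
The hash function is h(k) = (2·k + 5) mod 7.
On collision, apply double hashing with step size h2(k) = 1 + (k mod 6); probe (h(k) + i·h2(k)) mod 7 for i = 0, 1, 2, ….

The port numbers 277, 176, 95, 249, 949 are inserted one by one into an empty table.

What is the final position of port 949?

1

277: h=6 => slot 6
176: h=0 => slot 0
95: h=6, h2=6, probe 6,5 => slot 5
249: h=6, h2=4, probe 6,3 => slot 3
949: h=6, h2=2, probe 6,1 => slot 1
Table: [176, 949, ∅, 249, ∅, 95, 277]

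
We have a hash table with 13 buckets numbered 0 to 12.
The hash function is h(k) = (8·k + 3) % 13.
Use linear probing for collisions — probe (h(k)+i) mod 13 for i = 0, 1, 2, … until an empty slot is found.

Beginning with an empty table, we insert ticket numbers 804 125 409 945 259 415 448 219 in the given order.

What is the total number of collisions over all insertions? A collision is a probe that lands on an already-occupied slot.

804 hashes to 0; slot 0 is free -> place at 0.
125 hashes to 2; slot 2 is free -> place at 2.
409 hashes to 12; slot 12 is free -> place at 12.
945 hashes to 10; slot 10 is free -> place at 10.
259 hashes to 8; slot 8 is free -> place at 8.
415 hashes to 8; 8 taken -> place at 9.
448 hashes to 12; 12,0 taken -> place at 1.
219 hashes to 0; 0,1,2 taken -> place at 3.
Table: [804, 448, 125, 219, —, —, —, —, 259, 415, 945, —, 409]

6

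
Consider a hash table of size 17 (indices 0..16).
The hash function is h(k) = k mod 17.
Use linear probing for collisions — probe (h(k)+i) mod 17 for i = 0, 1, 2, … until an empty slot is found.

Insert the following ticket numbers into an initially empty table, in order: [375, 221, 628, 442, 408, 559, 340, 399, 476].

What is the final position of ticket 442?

375: h=1 → slot 1
221: h=0 → slot 0
628: h=16 → slot 16
442: h=0, probe 0,1,2 → slot 2
408: h=0, probe 0,1,2,3 → slot 3
559: h=15 → slot 15
340: h=0, probe 0,1,2,3,4 → slot 4
399: h=8 → slot 8
476: h=0, probe 0,1,2,3,4,5 → slot 5
Table: [221, 375, 442, 408, 340, 476, —, —, 399, —, —, —, —, —, —, 559, 628]

2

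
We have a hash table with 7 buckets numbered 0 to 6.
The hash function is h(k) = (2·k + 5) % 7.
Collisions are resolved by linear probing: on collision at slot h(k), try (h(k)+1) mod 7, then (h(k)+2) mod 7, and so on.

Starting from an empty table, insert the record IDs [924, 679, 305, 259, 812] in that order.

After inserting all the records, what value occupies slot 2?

924 hashes to 5; slot 5 is free → place at 5.
679 hashes to 5; 5 taken → place at 6.
305 hashes to 6; 6 taken → place at 0.
259 hashes to 5; 5,6,0 taken → place at 1.
812 hashes to 5; 5,6,0,1 taken → place at 2.
Table: [305, 259, 812, —, —, 924, 679]

812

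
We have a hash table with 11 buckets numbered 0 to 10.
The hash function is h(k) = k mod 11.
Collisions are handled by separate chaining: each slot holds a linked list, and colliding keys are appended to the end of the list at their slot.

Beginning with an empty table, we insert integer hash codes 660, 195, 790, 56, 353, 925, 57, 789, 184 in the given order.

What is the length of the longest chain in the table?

3

660 → bucket 0
195 → bucket 8
790 → bucket 9
56 → bucket 1
353 → bucket 1 (collision)
925 → bucket 1 (collision)
57 → bucket 2
789 → bucket 8 (collision)
184 → bucket 8 (collision)
Final buckets:
0: 660
1: 56 -> 353 -> 925
2: 57
3: -
4: -
5: -
6: -
7: -
8: 195 -> 789 -> 184
9: 790
10: -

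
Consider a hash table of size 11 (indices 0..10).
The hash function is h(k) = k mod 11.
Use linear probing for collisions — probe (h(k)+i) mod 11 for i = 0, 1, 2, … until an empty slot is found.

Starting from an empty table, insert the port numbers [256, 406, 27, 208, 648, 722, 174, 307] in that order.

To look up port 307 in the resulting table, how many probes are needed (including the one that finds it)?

256 hashes to 3; slot 3 is free => place at 3.
406 hashes to 10; slot 10 is free => place at 10.
27 hashes to 5; slot 5 is free => place at 5.
208 hashes to 10; 10 taken => place at 0.
648 hashes to 10; 10,0 taken => place at 1.
722 hashes to 7; slot 7 is free => place at 7.
174 hashes to 9; slot 9 is free => place at 9.
307 hashes to 10; 10,0,1 taken => place at 2.
Table: [208, 648, 307, 256, —, 27, —, 722, —, 174, 406]
Lookup 307: h=10, probe 10,0,1,2 → found at 2.

4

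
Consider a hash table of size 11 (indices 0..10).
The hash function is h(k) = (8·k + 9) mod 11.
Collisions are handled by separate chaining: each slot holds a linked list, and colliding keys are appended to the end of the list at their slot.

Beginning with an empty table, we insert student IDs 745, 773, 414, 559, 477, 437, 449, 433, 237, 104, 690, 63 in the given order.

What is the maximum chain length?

745 -> bucket 7
773 -> bucket 0
414 -> bucket 10
559 -> bucket 4
477 -> bucket 8
437 -> bucket 7 (collision)
449 -> bucket 4 (collision)
433 -> bucket 8 (collision)
237 -> bucket 2
104 -> bucket 5
690 -> bucket 7 (collision)
63 -> bucket 7 (collision)
Final buckets:
0: 773
1: _
2: 237
3: _
4: 559 -> 449
5: 104
6: _
7: 745 -> 437 -> 690 -> 63
8: 477 -> 433
9: _
10: 414

4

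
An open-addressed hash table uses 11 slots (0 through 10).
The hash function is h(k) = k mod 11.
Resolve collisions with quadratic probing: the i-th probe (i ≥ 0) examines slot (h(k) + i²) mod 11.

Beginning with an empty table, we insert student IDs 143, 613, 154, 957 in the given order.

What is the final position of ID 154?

1

143: h=0 -> slot 0
613: h=8 -> slot 8
154: h=0, probe 0,1 -> slot 1
957: h=0, probe 0,1,4 -> slot 4
Table: [143, 154, -, -, 957, -, -, -, 613, -, -]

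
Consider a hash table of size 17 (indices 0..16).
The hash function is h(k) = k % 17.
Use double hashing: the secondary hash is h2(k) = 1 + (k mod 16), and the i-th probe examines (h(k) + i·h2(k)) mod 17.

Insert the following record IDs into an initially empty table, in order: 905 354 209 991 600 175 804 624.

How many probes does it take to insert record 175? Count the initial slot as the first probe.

4

905: h=4 → slot 4
354: h=14 → slot 14
209: h=5 → slot 5
991: h=5, h2=16, probe 5,4,3 → slot 3
600: h=5, h2=9, probe 5,14,6 → slot 6
175: h=5, h2=16, probe 5,4,3,2 → slot 2
804: h=5, h2=5, probe 5,10 → slot 10
624: h=12 → slot 12
Table: [-, -, 175, 991, 905, 209, 600, -, -, -, 804, -, 624, -, 354, -, -]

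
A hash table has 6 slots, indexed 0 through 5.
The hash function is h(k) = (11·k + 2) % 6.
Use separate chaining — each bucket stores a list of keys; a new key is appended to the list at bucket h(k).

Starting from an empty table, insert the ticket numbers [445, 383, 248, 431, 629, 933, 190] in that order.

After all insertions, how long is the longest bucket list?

445 -> bucket 1
383 -> bucket 3
248 -> bucket 0
431 -> bucket 3 (collision)
629 -> bucket 3 (collision)
933 -> bucket 5
190 -> bucket 4
Final buckets:
0: 248
1: 445
2: .
3: 383 -> 431 -> 629
4: 190
5: 933

3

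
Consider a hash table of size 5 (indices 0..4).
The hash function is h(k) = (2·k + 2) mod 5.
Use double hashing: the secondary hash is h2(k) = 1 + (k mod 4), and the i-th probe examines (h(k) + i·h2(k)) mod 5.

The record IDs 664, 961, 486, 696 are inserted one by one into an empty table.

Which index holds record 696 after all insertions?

664 hashes to 0; slot 0 is free -> place at 0.
961 hashes to 4; slot 4 is free -> place at 4.
486 hashes to 4, h2=3; 4 taken -> place at 2.
696 hashes to 4, h2=1; 4,0 taken -> place at 1.
Table: [664, 696, 486, ., 961]

1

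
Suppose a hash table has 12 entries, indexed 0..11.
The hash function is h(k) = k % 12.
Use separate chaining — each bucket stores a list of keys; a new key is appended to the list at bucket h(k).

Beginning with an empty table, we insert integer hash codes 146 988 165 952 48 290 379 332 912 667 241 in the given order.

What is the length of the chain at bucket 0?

146 → bucket 2
988 → bucket 4
165 → bucket 9
952 → bucket 4 (collision)
48 → bucket 0
290 → bucket 2 (collision)
379 → bucket 7
332 → bucket 8
912 → bucket 0 (collision)
667 → bucket 7 (collision)
241 → bucket 1
Final buckets:
0: 48 -> 912
1: 241
2: 146 -> 290
3: .
4: 988 -> 952
5: .
6: .
7: 379 -> 667
8: 332
9: 165
10: .
11: .

2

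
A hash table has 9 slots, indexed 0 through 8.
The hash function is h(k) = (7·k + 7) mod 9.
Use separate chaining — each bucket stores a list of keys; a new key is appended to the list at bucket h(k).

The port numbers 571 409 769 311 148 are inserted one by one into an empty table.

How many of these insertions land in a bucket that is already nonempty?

571 → bucket 8
409 → bucket 8 (collision)
769 → bucket 8 (collision)
311 → bucket 6
148 → bucket 8 (collision)
Final buckets:
0: ∅
1: ∅
2: ∅
3: ∅
4: ∅
5: ∅
6: 311
7: ∅
8: 571 -> 409 -> 769 -> 148

3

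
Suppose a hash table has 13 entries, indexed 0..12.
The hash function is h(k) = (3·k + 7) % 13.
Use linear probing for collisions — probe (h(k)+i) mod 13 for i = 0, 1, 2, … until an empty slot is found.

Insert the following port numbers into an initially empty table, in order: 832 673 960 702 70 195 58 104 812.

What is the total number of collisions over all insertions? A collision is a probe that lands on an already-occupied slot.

832 hashes to 7; slot 7 is free => place at 7.
673 hashes to 11; slot 11 is free => place at 11.
960 hashes to 1; slot 1 is free => place at 1.
702 hashes to 7; 7 taken => place at 8.
70 hashes to 9; slot 9 is free => place at 9.
195 hashes to 7; 7,8,9 taken => place at 10.
58 hashes to 12; slot 12 is free => place at 12.
104 hashes to 7; 7,8,9,10,11,12 taken => place at 0.
812 hashes to 12; 12,0,1 taken => place at 2.
Table: [104, 960, 812, ., ., ., ., 832, 702, 70, 195, 673, 58]

13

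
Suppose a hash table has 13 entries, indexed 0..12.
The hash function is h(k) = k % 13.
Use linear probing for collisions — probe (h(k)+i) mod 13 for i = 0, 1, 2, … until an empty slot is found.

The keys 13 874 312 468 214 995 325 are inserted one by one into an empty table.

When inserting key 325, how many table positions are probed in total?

Insert 13: h=0, slot 0 empty → index 0.
Insert 874: h=3, slot 3 empty → index 3.
Insert 312: h=0, slot 0 occupied → index 1.
Insert 468: h=0, slots 0,1 occupied → index 2.
Insert 214: h=6, slot 6 empty → index 6.
Insert 995: h=7, slot 7 empty → index 7.
Insert 325: h=0, slots 0,1,2,3 occupied → index 4.
Table: [13, 312, 468, 874, 325, —, 214, 995, —, —, —, —, —]

5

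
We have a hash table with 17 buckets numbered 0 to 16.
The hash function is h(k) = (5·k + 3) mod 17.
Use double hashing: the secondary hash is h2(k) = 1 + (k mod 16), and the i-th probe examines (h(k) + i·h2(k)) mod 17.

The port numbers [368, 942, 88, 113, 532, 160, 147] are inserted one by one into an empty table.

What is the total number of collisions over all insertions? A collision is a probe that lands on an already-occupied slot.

368: h=7 => slot 7
942: h=4 => slot 4
88: h=1 => slot 1
113: h=7, h2=2, probe 7,9 => slot 9
532: h=11 => slot 11
160: h=4, h2=1, probe 4,5 => slot 5
147: h=7, h2=4, probe 7,11,15 => slot 15
Table: [-, 88, -, -, 942, 160, -, 368, -, 113, -, 532, -, -, -, 147, -]

4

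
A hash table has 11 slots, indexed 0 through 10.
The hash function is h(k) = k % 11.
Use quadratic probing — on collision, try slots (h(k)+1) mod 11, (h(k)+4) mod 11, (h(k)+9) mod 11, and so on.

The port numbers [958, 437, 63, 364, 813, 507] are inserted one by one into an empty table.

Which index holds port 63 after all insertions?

9

Insert 958: h=1, slot 1 empty -> index 1.
Insert 437: h=8, slot 8 empty -> index 8.
Insert 63: h=8, slot 8 occupied -> index 9.
Insert 364: h=1, slot 1 occupied -> index 2.
Insert 813: h=10, slot 10 empty -> index 10.
Insert 507: h=1, slots 1,2 occupied -> index 5.
Table: [_, 958, 364, _, _, 507, _, _, 437, 63, 813]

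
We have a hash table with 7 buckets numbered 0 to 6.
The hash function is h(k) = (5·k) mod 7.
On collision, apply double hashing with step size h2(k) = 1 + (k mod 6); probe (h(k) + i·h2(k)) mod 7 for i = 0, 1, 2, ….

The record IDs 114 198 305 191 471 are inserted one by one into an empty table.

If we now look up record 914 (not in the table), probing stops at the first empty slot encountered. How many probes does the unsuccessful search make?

3

Insert 114: h=3, slot 3 empty → index 3.
Insert 198: h=3, h2=1, slot 3 occupied → index 4.
Insert 305: h=6, slot 6 empty → index 6.
Insert 191: h=3, h2=6, slot 3 occupied → index 2.
Insert 471: h=3, h2=4, slot 3 occupied → index 0.
Table: [471, —, 191, 114, 198, —, 305]
Lookup 914: h=6, h2=3, probe 6,2,5 → slot 5 empty, not found.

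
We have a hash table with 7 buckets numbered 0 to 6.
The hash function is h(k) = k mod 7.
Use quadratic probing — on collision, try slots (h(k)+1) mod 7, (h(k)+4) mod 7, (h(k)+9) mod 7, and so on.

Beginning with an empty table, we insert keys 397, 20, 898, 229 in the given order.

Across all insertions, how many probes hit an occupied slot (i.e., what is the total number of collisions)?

3

Insert 397: h=5, slot 5 empty → index 5.
Insert 20: h=6, slot 6 empty → index 6.
Insert 898: h=2, slot 2 empty → index 2.
Insert 229: h=5, slots 5,6,2 occupied → index 0.
Table: [229, ∅, 898, ∅, ∅, 397, 20]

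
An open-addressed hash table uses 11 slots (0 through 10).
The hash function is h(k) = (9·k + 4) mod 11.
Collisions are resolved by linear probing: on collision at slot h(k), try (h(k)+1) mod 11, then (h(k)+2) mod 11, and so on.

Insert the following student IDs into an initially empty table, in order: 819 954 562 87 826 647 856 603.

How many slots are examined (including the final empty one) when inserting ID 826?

2

Insert 819: h=5, slot 5 empty → index 5.
Insert 954: h=10, slot 10 empty → index 10.
Insert 562: h=2, slot 2 empty → index 2.
Insert 87: h=6, slot 6 empty → index 6.
Insert 826: h=2, slot 2 occupied → index 3.
Insert 647: h=8, slot 8 empty → index 8.
Insert 856: h=8, slot 8 occupied → index 9.
Insert 603: h=8, slots 8,9,10 occupied → index 0.
Table: [603, ∅, 562, 826, ∅, 819, 87, ∅, 647, 856, 954]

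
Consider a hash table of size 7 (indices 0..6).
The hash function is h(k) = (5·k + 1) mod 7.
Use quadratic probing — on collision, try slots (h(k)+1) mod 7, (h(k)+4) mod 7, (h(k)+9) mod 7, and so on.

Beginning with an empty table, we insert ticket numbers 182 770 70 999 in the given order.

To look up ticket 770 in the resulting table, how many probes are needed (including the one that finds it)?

Insert 182: h=1, slot 1 empty => index 1.
Insert 770: h=1, slot 1 occupied => index 2.
Insert 70: h=1, slots 1,2 occupied => index 5.
Insert 999: h=5, slot 5 occupied => index 6.
Table: [-, 182, 770, -, -, 70, 999]
Lookup 770: h=1, probe 1,2 → found at 2.

2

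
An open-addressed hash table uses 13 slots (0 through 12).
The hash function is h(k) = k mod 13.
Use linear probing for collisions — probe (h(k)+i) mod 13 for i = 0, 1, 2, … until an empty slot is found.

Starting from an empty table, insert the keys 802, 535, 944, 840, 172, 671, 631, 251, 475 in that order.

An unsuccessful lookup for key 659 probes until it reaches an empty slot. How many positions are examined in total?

5

802 hashes to 9; slot 9 is free => place at 9.
535 hashes to 2; slot 2 is free => place at 2.
944 hashes to 8; slot 8 is free => place at 8.
840 hashes to 8; 8,9 taken => place at 10.
172 hashes to 3; slot 3 is free => place at 3.
671 hashes to 8; 8,9,10 taken => place at 11.
631 hashes to 7; slot 7 is free => place at 7.
251 hashes to 4; slot 4 is free => place at 4.
475 hashes to 7; 7,8,9,10,11 taken => place at 12.
Table: [—, —, 535, 172, 251, —, —, 631, 944, 802, 840, 671, 475]
Lookup 659: h=9, probe 9,10,11,12,0 → slot 0 empty, not found.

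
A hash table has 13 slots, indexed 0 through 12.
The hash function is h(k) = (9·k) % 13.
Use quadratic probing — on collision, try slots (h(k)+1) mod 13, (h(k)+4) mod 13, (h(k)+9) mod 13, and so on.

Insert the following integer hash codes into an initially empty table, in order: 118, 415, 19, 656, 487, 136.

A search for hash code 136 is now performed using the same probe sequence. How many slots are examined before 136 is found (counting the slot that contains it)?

4

118 hashes to 9; slot 9 is free => place at 9.
415 hashes to 4; slot 4 is free => place at 4.
19 hashes to 2; slot 2 is free => place at 2.
656 hashes to 2; 2 taken => place at 3.
487 hashes to 2; 2,3 taken => place at 6.
136 hashes to 2; 2,3,6 taken => place at 11.
Table: [., ., 19, 656, 415, ., 487, ., ., 118, ., 136, .]
Lookup 136: h=2, probe 2,3,6,11 → found at 11.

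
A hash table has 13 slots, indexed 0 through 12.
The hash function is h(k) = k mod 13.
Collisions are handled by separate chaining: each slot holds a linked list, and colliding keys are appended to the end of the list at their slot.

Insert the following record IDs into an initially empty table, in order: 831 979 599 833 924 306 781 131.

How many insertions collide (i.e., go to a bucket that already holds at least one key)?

831 → bucket 12
979 → bucket 4
599 → bucket 1
833 → bucket 1 (collision)
924 → bucket 1 (collision)
306 → bucket 7
781 → bucket 1 (collision)
131 → bucket 1 (collision)
Final buckets:
0: _
1: 599 -> 833 -> 924 -> 781 -> 131
2: _
3: _
4: 979
5: _
6: _
7: 306
8: _
9: _
10: _
11: _
12: 831

4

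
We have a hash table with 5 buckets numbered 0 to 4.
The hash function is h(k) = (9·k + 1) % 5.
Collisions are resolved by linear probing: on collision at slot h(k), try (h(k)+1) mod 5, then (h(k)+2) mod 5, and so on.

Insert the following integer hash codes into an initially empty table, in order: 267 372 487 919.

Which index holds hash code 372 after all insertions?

267 hashes to 4; slot 4 is free => place at 4.
372 hashes to 4; 4 taken => place at 0.
487 hashes to 4; 4,0 taken => place at 1.
919 hashes to 2; slot 2 is free => place at 2.
Table: [372, 487, 919, —, 267]

0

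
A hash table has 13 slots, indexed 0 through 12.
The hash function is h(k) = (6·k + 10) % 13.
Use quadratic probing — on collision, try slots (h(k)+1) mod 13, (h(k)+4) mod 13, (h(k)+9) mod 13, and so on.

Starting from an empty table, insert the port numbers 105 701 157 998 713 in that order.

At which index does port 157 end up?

Insert 105: h=3, slot 3 empty => index 3.
Insert 701: h=4, slot 4 empty => index 4.
Insert 157: h=3, slots 3,4 occupied => index 7.
Insert 998: h=5, slot 5 empty => index 5.
Insert 713: h=11, slot 11 empty => index 11.
Table: [_, _, _, 105, 701, 998, _, 157, _, _, _, 713, _]

7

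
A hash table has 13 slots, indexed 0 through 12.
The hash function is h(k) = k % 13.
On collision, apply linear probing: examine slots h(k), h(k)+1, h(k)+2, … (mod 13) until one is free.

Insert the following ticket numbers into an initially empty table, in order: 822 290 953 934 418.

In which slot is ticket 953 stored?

5

Insert 822: h=3, slot 3 empty => index 3.
Insert 290: h=4, slot 4 empty => index 4.
Insert 953: h=4, slot 4 occupied => index 5.
Insert 934: h=11, slot 11 empty => index 11.
Insert 418: h=2, slot 2 empty => index 2.
Table: [_, _, 418, 822, 290, 953, _, _, _, _, _, 934, _]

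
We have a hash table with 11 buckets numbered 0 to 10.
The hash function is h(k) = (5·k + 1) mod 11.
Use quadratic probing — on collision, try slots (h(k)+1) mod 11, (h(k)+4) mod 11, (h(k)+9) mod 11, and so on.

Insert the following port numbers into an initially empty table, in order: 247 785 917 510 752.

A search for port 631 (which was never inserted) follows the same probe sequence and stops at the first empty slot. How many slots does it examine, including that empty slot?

6

Insert 247: h=4, slot 4 empty -> index 4.
Insert 785: h=10, slot 10 empty -> index 10.
Insert 917: h=10, slot 10 occupied -> index 0.
Insert 510: h=10, slots 10,0 occupied -> index 3.
Insert 752: h=10, slots 10,0,3 occupied -> index 8.
Table: [917, _, _, 510, 247, _, _, _, 752, _, 785]
Lookup 631: h=10, probe 10,0,3,8,4,2 → slot 2 empty, not found.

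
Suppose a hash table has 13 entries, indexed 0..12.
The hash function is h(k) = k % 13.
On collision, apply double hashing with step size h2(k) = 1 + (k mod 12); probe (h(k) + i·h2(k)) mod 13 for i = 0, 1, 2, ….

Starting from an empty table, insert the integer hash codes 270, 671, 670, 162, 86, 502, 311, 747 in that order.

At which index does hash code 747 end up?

Insert 270: h=10, slot 10 empty -> index 10.
Insert 671: h=8, slot 8 empty -> index 8.
Insert 670: h=7, slot 7 empty -> index 7.
Insert 162: h=6, slot 6 empty -> index 6.
Insert 86: h=8, h2=3, slot 8 occupied -> index 11.
Insert 502: h=8, h2=11, slots 8,6 occupied -> index 4.
Insert 311: h=12, slot 12 empty -> index 12.
Insert 747: h=6, h2=4, slots 6,10 occupied -> index 1.
Table: [., 747, ., ., 502, ., 162, 670, 671, ., 270, 86, 311]

1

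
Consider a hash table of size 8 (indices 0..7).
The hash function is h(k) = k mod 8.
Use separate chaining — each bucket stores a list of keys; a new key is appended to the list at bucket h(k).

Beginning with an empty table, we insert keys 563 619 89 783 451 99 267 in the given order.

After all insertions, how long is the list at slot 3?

5

563 → bucket 3
619 → bucket 3 (collision)
89 → bucket 1
783 → bucket 7
451 → bucket 3 (collision)
99 → bucket 3 (collision)
267 → bucket 3 (collision)
Final buckets:
0: —
1: 89
2: —
3: 563 -> 619 -> 451 -> 99 -> 267
4: —
5: —
6: —
7: 783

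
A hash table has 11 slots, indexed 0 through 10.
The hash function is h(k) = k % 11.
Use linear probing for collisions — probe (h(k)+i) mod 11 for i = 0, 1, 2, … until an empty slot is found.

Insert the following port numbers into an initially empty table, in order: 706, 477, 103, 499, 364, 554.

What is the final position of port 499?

6

706: h=2 → slot 2
477: h=4 → slot 4
103: h=4, probe 4,5 → slot 5
499: h=4, probe 4,5,6 → slot 6
364: h=1 → slot 1
554: h=4, probe 4,5,6,7 → slot 7
Table: [—, 364, 706, —, 477, 103, 499, 554, —, —, —]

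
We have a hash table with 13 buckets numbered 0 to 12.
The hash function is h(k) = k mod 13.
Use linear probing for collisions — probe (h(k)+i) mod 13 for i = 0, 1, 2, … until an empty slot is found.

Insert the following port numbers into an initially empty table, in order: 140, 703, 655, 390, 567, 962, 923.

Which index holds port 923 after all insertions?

3

Insert 140: h=10, slot 10 empty => index 10.
Insert 703: h=1, slot 1 empty => index 1.
Insert 655: h=5, slot 5 empty => index 5.
Insert 390: h=0, slot 0 empty => index 0.
Insert 567: h=8, slot 8 empty => index 8.
Insert 962: h=0, slots 0,1 occupied => index 2.
Insert 923: h=0, slots 0,1,2 occupied => index 3.
Table: [390, 703, 962, 923, _, 655, _, _, 567, _, 140, _, _]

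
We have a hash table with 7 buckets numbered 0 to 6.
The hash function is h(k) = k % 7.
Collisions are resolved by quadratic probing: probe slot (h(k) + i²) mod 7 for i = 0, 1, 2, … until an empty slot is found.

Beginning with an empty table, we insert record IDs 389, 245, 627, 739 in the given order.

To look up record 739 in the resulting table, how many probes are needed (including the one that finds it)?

3

389 hashes to 4; slot 4 is free → place at 4.
245 hashes to 0; slot 0 is free → place at 0.
627 hashes to 4; 4 taken → place at 5.
739 hashes to 4; 4,5 taken → place at 1.
Table: [245, 739, ., ., 389, 627, .]
Lookup 739: h=4, probe 4,5,1 → found at 1.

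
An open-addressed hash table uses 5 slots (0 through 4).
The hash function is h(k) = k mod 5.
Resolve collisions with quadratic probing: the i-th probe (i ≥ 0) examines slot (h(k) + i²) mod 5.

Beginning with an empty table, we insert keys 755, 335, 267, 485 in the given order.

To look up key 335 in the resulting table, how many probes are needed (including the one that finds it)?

Insert 755: h=0, slot 0 empty -> index 0.
Insert 335: h=0, slot 0 occupied -> index 1.
Insert 267: h=2, slot 2 empty -> index 2.
Insert 485: h=0, slots 0,1 occupied -> index 4.
Table: [755, 335, 267, -, 485]
Lookup 335: h=0, probe 0,1 → found at 1.

2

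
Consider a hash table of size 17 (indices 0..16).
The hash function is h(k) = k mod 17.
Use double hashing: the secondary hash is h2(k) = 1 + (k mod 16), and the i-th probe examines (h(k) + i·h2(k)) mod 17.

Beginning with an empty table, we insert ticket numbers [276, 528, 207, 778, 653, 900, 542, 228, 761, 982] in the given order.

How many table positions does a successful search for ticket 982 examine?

Insert 276: h=4, slot 4 empty => index 4.
Insert 528: h=1, slot 1 empty => index 1.
Insert 207: h=3, slot 3 empty => index 3.
Insert 778: h=13, slot 13 empty => index 13.
Insert 653: h=7, slot 7 empty => index 7.
Insert 900: h=16, slot 16 empty => index 16.
Insert 542: h=15, slot 15 empty => index 15.
Insert 228: h=7, h2=5, slot 7 occupied => index 12.
Insert 761: h=13, h2=10, slot 13 occupied => index 6.
Insert 982: h=13, h2=7, slots 13,3 occupied => index 10.
Table: [—, 528, —, 207, 276, —, 761, 653, —, —, 982, —, 228, 778, —, 542, 900]
Lookup 982: h=13, h2=7, probe 13,3,10 → found at 10.

3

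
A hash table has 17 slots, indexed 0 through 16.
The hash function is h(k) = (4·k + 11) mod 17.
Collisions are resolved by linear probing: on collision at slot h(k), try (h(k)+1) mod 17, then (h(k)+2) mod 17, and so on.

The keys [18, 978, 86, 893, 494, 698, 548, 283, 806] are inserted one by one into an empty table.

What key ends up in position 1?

Insert 18: h=15, slot 15 empty => index 15.
Insert 978: h=13, slot 13 empty => index 13.
Insert 86: h=15, slot 15 occupied => index 16.
Insert 893: h=13, slot 13 occupied => index 14.
Insert 494: h=15, slots 15,16 occupied => index 0.
Insert 698: h=15, slots 15,16,0 occupied => index 1.
Insert 548: h=10, slot 10 empty => index 10.
Insert 283: h=4, slot 4 empty => index 4.
Insert 806: h=5, slot 5 empty => index 5.
Table: [494, 698, -, -, 283, 806, -, -, -, -, 548, -, -, 978, 893, 18, 86]

698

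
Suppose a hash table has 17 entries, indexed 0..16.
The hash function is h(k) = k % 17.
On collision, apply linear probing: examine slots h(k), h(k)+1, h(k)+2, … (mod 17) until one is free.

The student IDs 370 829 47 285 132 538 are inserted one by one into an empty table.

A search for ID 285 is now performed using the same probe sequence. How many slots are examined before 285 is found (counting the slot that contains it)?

4

Insert 370: h=13, slot 13 empty => index 13.
Insert 829: h=13, slot 13 occupied => index 14.
Insert 47: h=13, slots 13,14 occupied => index 15.
Insert 285: h=13, slots 13,14,15 occupied => index 16.
Insert 132: h=13, slots 13,14,15,16 occupied => index 0.
Insert 538: h=11, slot 11 empty => index 11.
Table: [132, -, -, -, -, -, -, -, -, -, -, 538, -, 370, 829, 47, 285]
Lookup 285: h=13, probe 13,14,15,16 → found at 16.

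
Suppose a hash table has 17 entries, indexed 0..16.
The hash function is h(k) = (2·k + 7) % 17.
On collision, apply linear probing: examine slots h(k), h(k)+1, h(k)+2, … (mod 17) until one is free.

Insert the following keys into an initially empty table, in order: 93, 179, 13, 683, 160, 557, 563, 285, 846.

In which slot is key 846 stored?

2

Insert 93: h=6, slot 6 empty -> index 6.
Insert 179: h=8, slot 8 empty -> index 8.
Insert 13: h=16, slot 16 empty -> index 16.
Insert 683: h=13, slot 13 empty -> index 13.
Insert 160: h=4, slot 4 empty -> index 4.
Insert 557: h=16, slot 16 occupied -> index 0.
Insert 563: h=11, slot 11 empty -> index 11.
Insert 285: h=16, slots 16,0 occupied -> index 1.
Insert 846: h=16, slots 16,0,1 occupied -> index 2.
Table: [557, 285, 846, ., 160, ., 93, ., 179, ., ., 563, ., 683, ., ., 13]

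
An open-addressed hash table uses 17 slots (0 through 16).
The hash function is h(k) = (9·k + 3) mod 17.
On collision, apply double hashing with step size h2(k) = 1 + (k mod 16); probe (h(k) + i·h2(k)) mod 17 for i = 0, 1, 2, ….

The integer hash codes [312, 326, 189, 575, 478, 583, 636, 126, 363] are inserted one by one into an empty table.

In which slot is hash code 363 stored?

1

312 hashes to 6; slot 6 is free => place at 6.
326 hashes to 13; slot 13 is free => place at 13.
189 hashes to 4; slot 4 is free => place at 4.
575 hashes to 10; slot 10 is free => place at 10.
478 hashes to 4, h2=15; 4 taken => place at 2.
583 hashes to 14; slot 14 is free => place at 14.
636 hashes to 15; slot 15 is free => place at 15.
126 hashes to 15, h2=15; 15,13 taken => place at 11.
363 hashes to 6, h2=12; 6 taken => place at 1.
Table: [—, 363, 478, —, 189, —, 312, —, —, —, 575, 126, —, 326, 583, 636, —]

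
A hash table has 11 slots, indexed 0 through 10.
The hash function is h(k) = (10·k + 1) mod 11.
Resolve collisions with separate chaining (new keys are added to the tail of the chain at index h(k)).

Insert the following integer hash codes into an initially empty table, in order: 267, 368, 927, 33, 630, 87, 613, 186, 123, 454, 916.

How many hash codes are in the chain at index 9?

5

Insert 267: h=9, bucket 9 empty → new chain.
Insert 368: h=7, bucket 7 empty → new chain.
Insert 927: h=9, bucket 9 nonempty → append to chain.
Insert 33: h=1, bucket 1 empty → new chain.
Insert 630: h=9, bucket 9 nonempty → append to chain.
Insert 87: h=2, bucket 2 empty → new chain.
Insert 613: h=4, bucket 4 empty → new chain.
Insert 186: h=2, bucket 2 nonempty → append to chain.
Insert 123: h=10, bucket 10 empty → new chain.
Insert 454: h=9, bucket 9 nonempty → append to chain.
Insert 916: h=9, bucket 9 nonempty → append to chain.
Final buckets:
0: _
1: 33
2: 87 -> 186
3: _
4: 613
5: _
6: _
7: 368
8: _
9: 267 -> 927 -> 630 -> 454 -> 916
10: 123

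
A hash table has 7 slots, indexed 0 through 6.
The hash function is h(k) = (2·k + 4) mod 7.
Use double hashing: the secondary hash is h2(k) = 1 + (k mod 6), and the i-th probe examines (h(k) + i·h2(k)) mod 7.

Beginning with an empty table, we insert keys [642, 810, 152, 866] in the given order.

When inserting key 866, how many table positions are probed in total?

642: h=0 => slot 0
810: h=0, h2=1, probe 0,1 => slot 1
152: h=0, h2=3, probe 0,3 => slot 3
866: h=0, h2=3, probe 0,3,6 => slot 6
Table: [642, 810, ., 152, ., ., 866]

3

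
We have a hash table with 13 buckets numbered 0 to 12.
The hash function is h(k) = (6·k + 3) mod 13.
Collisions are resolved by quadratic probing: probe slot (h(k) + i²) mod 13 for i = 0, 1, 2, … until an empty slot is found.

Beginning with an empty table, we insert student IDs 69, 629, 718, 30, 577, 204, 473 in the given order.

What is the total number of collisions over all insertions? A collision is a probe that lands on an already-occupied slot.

69 hashes to 1; slot 1 is free -> place at 1.
629 hashes to 7; slot 7 is free -> place at 7.
718 hashes to 8; slot 8 is free -> place at 8.
30 hashes to 1; 1 taken -> place at 2.
577 hashes to 7; 7,8 taken -> place at 11.
204 hashes to 5; slot 5 is free -> place at 5.
473 hashes to 7; 7,8,11 taken -> place at 3.
Table: [., 69, 30, 473, ., 204, ., 629, 718, ., ., 577, .]

6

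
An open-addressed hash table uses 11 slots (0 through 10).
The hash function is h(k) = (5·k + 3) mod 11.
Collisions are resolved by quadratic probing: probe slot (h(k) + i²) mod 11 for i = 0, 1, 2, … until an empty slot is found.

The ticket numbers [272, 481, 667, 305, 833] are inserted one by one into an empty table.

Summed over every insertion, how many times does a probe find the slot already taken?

272: h=10 => slot 10
481: h=10, probe 10,0 => slot 0
667: h=5 => slot 5
305: h=10, probe 10,0,3 => slot 3
833: h=10, probe 10,0,3,8 => slot 8
Table: [481, —, —, 305, —, 667, —, —, 833, —, 272]

6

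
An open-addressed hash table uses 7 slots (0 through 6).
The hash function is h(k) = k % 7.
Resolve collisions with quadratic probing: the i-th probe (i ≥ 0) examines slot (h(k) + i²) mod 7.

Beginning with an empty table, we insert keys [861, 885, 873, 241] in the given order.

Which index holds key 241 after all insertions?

861 hashes to 0; slot 0 is free => place at 0.
885 hashes to 3; slot 3 is free => place at 3.
873 hashes to 5; slot 5 is free => place at 5.
241 hashes to 3; 3 taken => place at 4.
Table: [861, _, _, 885, 241, 873, _]

4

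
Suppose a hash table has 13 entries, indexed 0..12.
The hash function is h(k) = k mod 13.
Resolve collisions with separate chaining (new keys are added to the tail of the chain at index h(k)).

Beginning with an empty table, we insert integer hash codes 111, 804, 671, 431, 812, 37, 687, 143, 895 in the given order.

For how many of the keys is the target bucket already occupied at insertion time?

3

Insert 111: h=7, bucket 7 empty → new chain.
Insert 804: h=11, bucket 11 empty → new chain.
Insert 671: h=8, bucket 8 empty → new chain.
Insert 431: h=2, bucket 2 empty → new chain.
Insert 812: h=6, bucket 6 empty → new chain.
Insert 37: h=11, bucket 11 nonempty → append to chain.
Insert 687: h=11, bucket 11 nonempty → append to chain.
Insert 143: h=0, bucket 0 empty → new chain.
Insert 895: h=11, bucket 11 nonempty → append to chain.
Final buckets:
0: 143
1: ∅
2: 431
3: ∅
4: ∅
5: ∅
6: 812
7: 111
8: 671
9: ∅
10: ∅
11: 804 -> 37 -> 687 -> 895
12: ∅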